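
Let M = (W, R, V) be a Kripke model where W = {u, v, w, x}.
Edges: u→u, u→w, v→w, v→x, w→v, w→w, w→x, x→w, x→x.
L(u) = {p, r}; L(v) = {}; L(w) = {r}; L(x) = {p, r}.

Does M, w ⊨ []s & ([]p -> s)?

Recall that []ψ holds at a world iff ψ holds at every accessible world, and <>ψ holds iff ψ holds at some accessible world.
At w: []s is false, []p -> s is true, so []s & ([]p -> s) is false.
  At w: []s requires s at every successor {v, w, x}.
    s fails at v, so []s is false at w.
  At w: []p is false, s is false, so []p -> s is true.
    At w: []p requires p at every successor {v, w, x}.
      p fails at v, so []p is false at w.

No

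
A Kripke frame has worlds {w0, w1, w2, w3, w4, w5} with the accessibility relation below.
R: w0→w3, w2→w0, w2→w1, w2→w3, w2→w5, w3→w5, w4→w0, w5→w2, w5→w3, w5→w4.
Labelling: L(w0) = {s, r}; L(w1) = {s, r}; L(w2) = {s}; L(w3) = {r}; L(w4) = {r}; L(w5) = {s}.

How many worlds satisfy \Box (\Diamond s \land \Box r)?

1

Let φ = \Box (\Diamond s \land \Box r). Evaluate φ at each world:
  w0 (successors {w3}): φ is false.
  w1 (successors ∅): φ is true.
  w2 (successors {w0, w1, w3, w5}): φ is false.
  w3 (successors {w5}): φ is false.
  w4 (successors {w0}): φ is false.
  w5 (successors {w2, w3, w4}): φ is false.
For instance, at w2:
  At w2: \Box (\Diamond s \land \Box r) requires \Diamond s \land \Box r at every successor {w0, w1, w3, w5}.
    \Diamond s \land \Box r fails at w0, so \Box (\Diamond s \land \Box r) is false at w2.
      At w0: \Diamond s is false, \Box r is true, so \Diamond s \land \Box r is false.
Satisfying worlds: {w1}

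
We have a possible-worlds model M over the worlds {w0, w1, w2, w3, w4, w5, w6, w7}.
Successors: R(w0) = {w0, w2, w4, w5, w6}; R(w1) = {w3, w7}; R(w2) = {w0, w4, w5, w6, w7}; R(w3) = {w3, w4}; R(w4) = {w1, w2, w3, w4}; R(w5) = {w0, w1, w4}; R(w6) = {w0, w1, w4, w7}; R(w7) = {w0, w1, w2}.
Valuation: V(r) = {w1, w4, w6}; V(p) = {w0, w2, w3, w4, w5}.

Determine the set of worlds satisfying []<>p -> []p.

w3

Let φ = []<>p -> []p. Evaluate φ at each world:
  w0 (successors {w0, w2, w4, w5, w6}): φ is false.
  w1 (successors {w3, w7}): φ is false.
  w2 (successors {w0, w4, w5, w6, w7}): φ is false.
  w3 (successors {w3, w4}): φ is true.
  w4 (successors {w1, w2, w3, w4}): φ is false.
  w5 (successors {w0, w1, w4}): φ is false.
  w6 (successors {w0, w1, w4, w7}): φ is false.
  w7 (successors {w0, w1, w2}): φ is false.
For instance, at w7:
  At w7: []<>p is true, []p is false, so []<>p -> []p is false.
    At w7: []<>p requires <>p at every successor {w0, w1, w2}.
      At w0: <>p is true.
      At w1: <>p is true.
      At w2: <>p is true.
    So []<>p is true at w7.
    At w7: []p requires p at every successor {w0, w1, w2}.
      p fails at w1, so []p is false at w7.
Satisfying worlds: {w3}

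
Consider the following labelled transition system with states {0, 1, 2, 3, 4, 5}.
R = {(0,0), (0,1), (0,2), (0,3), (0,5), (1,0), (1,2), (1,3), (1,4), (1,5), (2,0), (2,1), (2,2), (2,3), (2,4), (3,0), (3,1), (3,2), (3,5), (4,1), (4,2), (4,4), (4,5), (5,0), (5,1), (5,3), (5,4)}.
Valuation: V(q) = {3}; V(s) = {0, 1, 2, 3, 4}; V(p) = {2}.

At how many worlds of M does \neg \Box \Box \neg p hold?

Let φ = \neg \Box \Box \neg p. Evaluate φ at each world:
  0 (successors {0, 1, 2, 3, 5}): φ is true.
  1 (successors {0, 2, 3, 4, 5}): φ is true.
  2 (successors {0, 1, 2, 3, 4}): φ is true.
  3 (successors {0, 1, 2, 5}): φ is true.
  4 (successors {1, 2, 4, 5}): φ is true.
  5 (successors {0, 1, 3, 4}): φ is true.
For instance, at 1:
  At 1: \Box \Box \neg p is false, so \neg \Box \Box \neg p is true.
    At 1: \Box \Box \neg p requires \Box \neg p at every successor {0, 2, 3, 4, 5}.
      \Box \neg p fails at 0, so \Box \Box \neg p is false at 1.
Satisfying worlds: {0, 1, 2, 3, 4, 5}

6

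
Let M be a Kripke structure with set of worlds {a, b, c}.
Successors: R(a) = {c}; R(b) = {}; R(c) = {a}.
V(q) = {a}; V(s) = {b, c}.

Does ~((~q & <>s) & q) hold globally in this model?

Recall that <>ψ holds at a world iff ψ holds at some accessible world.
Let φ = ~((~q & <>s) & q). Evaluate φ at each world:
  a (successors {c}): φ is true.
  b (successors ∅): φ is true.
  c (successors {a}): φ is true.
For instance, at a:
  At a: (~q & <>s) & q is false, so ~((~q & <>s) & q) is true.
    At a: ~q & <>s is false, q is true, so (~q & <>s) & q is false.
      At a: ~q is false, <>s is true, so ~q & <>s is false.

Yes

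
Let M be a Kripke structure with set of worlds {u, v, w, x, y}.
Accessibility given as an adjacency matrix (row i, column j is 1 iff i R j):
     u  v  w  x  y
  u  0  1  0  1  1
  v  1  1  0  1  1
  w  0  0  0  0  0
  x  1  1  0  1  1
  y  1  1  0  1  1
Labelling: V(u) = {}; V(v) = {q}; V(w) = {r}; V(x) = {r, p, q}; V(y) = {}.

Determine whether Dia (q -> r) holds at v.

At v: Dia (q -> r) requires q -> r at some successor in {u, v, x, y}.
  q -> r holds at u, so Dia (q -> r) is true at v.

Yes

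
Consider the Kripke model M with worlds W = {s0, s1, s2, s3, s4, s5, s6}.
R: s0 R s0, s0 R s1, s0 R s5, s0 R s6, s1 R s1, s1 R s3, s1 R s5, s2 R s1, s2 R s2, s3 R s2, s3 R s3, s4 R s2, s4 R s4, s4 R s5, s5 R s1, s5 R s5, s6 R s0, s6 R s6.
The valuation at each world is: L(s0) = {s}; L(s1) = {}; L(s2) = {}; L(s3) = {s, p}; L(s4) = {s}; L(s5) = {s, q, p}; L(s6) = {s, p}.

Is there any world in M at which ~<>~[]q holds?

No

Let φ = ~<>~[]q. Evaluate φ at each world:
  s0 (successors {s0, s1, s5, s6}): φ is false.
  s1 (successors {s1, s3, s5}): φ is false.
  s2 (successors {s1, s2}): φ is false.
  s3 (successors {s2, s3}): φ is false.
  s4 (successors {s2, s4, s5}): φ is false.
  s5 (successors {s1, s5}): φ is false.
  s6 (successors {s0, s6}): φ is false.
For instance, at s0:
  At s0: <>~[]q is true, so ~<>~[]q is false.
    At s0: <>~[]q requires ~[]q at some successor in {s0, s1, s5, s6}.
      ~[]q holds at s0, so <>~[]q is true at s0.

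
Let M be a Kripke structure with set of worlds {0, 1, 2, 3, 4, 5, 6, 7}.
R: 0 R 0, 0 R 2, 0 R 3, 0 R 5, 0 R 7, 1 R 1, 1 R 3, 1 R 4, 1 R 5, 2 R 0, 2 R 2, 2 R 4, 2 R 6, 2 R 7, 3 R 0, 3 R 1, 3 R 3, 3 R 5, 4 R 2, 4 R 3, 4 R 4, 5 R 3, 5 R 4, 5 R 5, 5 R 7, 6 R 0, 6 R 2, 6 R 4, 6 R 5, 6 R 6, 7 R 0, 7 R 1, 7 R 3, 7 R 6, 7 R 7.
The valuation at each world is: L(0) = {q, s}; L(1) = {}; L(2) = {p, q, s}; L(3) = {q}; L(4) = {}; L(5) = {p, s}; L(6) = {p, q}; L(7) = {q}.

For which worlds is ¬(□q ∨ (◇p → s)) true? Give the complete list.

Recall that □ψ holds at a world iff ψ holds at every accessible world, and ◇ψ holds iff ψ holds at some accessible world.
Let φ = ¬(□q ∨ (◇p → s)). Evaluate φ at each world:
  0 (successors {0, 2, 3, 5, 7}): φ is false.
  1 (successors {1, 3, 4, 5}): φ is true.
  2 (successors {0, 2, 4, 6, 7}): φ is false.
  3 (successors {0, 1, 3, 5}): φ is true.
  4 (successors {2, 3, 4}): φ is true.
  5 (successors {3, 4, 5, 7}): φ is false.
  6 (successors {0, 2, 4, 5, 6}): φ is true.
  7 (successors {0, 1, 3, 6, 7}): φ is true.
For instance, at 4:
  At 4: □q ∨ (◇p → s) is false, so ¬(□q ∨ (◇p → s)) is true.
    At 4: □q is false, ◇p → s is false, so □q ∨ (◇p → s) is false.
      At 4: □q requires q at every successor {2, 3, 4}.
        q fails at 4, so □q is false at 4.
      At 4: ◇p is true, s is false, so ◇p → s is false.
Satisfying worlds: {1, 3, 4, 6, 7}

1, 3, 4, 6, 7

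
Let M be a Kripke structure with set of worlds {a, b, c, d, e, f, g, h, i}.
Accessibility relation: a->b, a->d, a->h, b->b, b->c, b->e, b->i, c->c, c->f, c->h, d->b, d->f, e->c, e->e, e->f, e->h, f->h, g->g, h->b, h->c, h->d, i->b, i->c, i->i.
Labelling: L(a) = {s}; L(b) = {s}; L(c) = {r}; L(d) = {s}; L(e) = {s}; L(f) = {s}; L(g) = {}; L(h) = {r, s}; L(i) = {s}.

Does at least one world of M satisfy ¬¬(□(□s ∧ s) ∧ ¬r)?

No

Let φ = ¬¬(□(□s ∧ s) ∧ ¬r). Evaluate φ at each world:
  a (successors {b, d, h}): φ is false.
  b (successors {b, c, e, i}): φ is false.
  c (successors {c, f, h}): φ is false.
  d (successors {b, f}): φ is false.
  e (successors {c, e, f, h}): φ is false.
  f (successors {h}): φ is false.
  g (successors {g}): φ is false.
  h (successors {b, c, d}): φ is false.
  i (successors {b, c, i}): φ is false.
For instance, at c:
  At c: ¬(□(□s ∧ s) ∧ ¬r) is true, so ¬¬(□(□s ∧ s) ∧ ¬r) is false.
    At c: □(□s ∧ s) ∧ ¬r is false, so ¬(□(□s ∧ s) ∧ ¬r) is true.
      At c: □(□s ∧ s) is false, ¬r is false, so □(□s ∧ s) ∧ ¬r is false.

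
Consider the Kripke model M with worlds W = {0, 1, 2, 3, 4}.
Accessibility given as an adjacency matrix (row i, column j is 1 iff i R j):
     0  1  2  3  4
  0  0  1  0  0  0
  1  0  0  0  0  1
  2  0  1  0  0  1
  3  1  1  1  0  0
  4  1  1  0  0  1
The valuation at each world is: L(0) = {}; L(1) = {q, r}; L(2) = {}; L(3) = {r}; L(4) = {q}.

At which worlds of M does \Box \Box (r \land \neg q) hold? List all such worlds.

none

Recall that \Box ψ holds at a world iff ψ holds at every accessible world, and \Diamond ψ holds iff ψ holds at some accessible world.
Let φ = \Box \Box (r \land \neg q). Evaluate φ at each world:
  0 (successors {1}): φ is false.
  1 (successors {4}): φ is false.
  2 (successors {1, 4}): φ is false.
  3 (successors {0, 1, 2}): φ is false.
  4 (successors {0, 1, 4}): φ is false.
For instance, at 3:
  At 3: \Box \Box (r \land \neg q) requires \Box (r \land \neg q) at every successor {0, 1, 2}.
    \Box (r \land \neg q) fails at 0, so \Box \Box (r \land \neg q) is false at 3.
      At 0: \Box (r \land \neg q) requires r \land \neg q at every successor {1}.
        r \land \neg q fails at 1, so \Box (r \land \neg q) is false at 0.
Satisfying worlds: none.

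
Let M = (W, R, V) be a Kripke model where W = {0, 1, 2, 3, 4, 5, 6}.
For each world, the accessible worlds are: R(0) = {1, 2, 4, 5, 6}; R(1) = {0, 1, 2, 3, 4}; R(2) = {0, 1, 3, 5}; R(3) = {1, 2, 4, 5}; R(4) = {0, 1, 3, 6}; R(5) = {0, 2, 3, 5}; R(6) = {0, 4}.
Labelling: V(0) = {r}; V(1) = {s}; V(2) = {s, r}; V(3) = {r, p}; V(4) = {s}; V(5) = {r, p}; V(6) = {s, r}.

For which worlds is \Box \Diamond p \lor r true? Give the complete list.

0, 1, 2, 3, 5, 6

Recall that \Box ψ holds at a world iff ψ holds at every accessible world, and \Diamond ψ holds iff ψ holds at some accessible world.
Let φ = \Box \Diamond p \lor r. Evaluate φ at each world:
  0 (successors {1, 2, 4, 5, 6}): φ is true.
  1 (successors {0, 1, 2, 3, 4}): φ is true.
  2 (successors {0, 1, 3, 5}): φ is true.
  3 (successors {1, 2, 4, 5}): φ is true.
  4 (successors {0, 1, 3, 6}): φ is false.
  5 (successors {0, 2, 3, 5}): φ is true.
  6 (successors {0, 4}): φ is true.
For instance, at 2:
  At 2: \Box \Diamond p is true, r is true, so \Box \Diamond p \lor r is true.
    At 2: \Box \Diamond p requires \Diamond p at every successor {0, 1, 3, 5}.
      At 0: \Diamond p is true.
      At 1: \Diamond p is true.
      At 3: \Diamond p is true.
      At 5: \Diamond p is true.
    So \Box \Diamond p is true at 2.
Satisfying worlds: {0, 1, 2, 3, 5, 6}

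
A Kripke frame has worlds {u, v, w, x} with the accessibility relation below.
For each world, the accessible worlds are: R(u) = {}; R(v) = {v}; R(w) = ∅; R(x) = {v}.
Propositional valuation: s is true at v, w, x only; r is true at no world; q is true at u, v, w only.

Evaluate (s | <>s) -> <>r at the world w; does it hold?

Recall that <>ψ holds at a world iff ψ holds at some accessible world.
At w: s | <>s is true, <>r is false, so (s | <>s) -> <>r is false.
  At w: s is true, <>s is false, so s | <>s is true.
    At w: no accessible worlds, so <>s is false.
  At w: no accessible worlds, so <>r is false.

No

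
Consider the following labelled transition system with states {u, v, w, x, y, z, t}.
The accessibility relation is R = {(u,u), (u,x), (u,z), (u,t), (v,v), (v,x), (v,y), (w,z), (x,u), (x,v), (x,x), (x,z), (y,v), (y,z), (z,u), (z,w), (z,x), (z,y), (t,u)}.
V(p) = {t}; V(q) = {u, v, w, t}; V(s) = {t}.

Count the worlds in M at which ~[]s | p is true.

Recall that []ψ holds at a world iff ψ holds at every accessible world, and <>ψ holds iff ψ holds at some accessible world.
Let φ = ~[]s | p. Evaluate φ at each world:
  u (successors {u, x, z, t}): φ is true.
  v (successors {v, x, y}): φ is true.
  w (successors {z}): φ is true.
  x (successors {u, v, x, z}): φ is true.
  y (successors {v, z}): φ is true.
  z (successors {u, w, x, y}): φ is true.
  t (successors {u}): φ is true.
For instance, at y:
  At y: ~[]s is true, p is false, so ~[]s | p is true.
    At y: []s is false, so ~[]s is true.
      At y: []s requires s at every successor {v, z}.
        s fails at v, so []s is false at y.
Satisfying worlds: {u, v, w, x, y, z, t}

7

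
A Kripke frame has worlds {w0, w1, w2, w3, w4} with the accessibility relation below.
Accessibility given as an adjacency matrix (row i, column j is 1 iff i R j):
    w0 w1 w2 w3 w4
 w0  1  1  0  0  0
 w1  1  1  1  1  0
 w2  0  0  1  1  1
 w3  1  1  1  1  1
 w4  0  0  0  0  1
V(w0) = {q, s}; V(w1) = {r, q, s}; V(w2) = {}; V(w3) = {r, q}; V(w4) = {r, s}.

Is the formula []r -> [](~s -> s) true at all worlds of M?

Let φ = []r -> [](~s -> s). Evaluate φ at each world:
  w0 (successors {w0, w1}): φ is true.
  w1 (successors {w0, w1, w2, w3}): φ is true.
  w2 (successors {w2, w3, w4}): φ is true.
  w3 (successors {w0, w1, w2, w3, w4}): φ is true.
  w4 (successors {w4}): φ is true.
For instance, at w0:
  At w0: []r is false, [](~s -> s) is true, so []r -> [](~s -> s) is true.
    At w0: []r requires r at every successor {w0, w1}.
      r fails at w0, so []r is false at w0.
    At w0: [](~s -> s) requires ~s -> s at every successor {w0, w1}.
      At w0: ~s -> s is true.
      At w1: ~s -> s is true.
    So [](~s -> s) is true at w0.

Yes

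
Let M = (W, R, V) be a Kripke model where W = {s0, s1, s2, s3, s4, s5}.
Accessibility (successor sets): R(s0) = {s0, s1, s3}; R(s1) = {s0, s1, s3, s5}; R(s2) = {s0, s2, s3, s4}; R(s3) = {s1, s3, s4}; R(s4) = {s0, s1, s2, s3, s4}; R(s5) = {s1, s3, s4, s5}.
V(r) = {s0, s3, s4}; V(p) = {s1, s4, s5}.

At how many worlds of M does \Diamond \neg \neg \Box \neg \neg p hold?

Recall that \Box ψ holds at a world iff ψ holds at every accessible world, and \Diamond ψ holds iff ψ holds at some accessible world.
Let φ = \Diamond \neg \neg \Box \neg \neg p. Evaluate φ at each world:
  s0 (successors {s0, s1, s3}): φ is false.
  s1 (successors {s0, s1, s3, s5}): φ is false.
  s2 (successors {s0, s2, s3, s4}): φ is false.
  s3 (successors {s1, s3, s4}): φ is false.
  s4 (successors {s0, s1, s2, s3, s4}): φ is false.
  s5 (successors {s1, s3, s4, s5}): φ is false.
For instance, at s5:
  At s5: \Diamond \neg \neg \Box \neg \neg p requires \neg \neg \Box \neg \neg p at some successor in {s1, s3, s4, s5}.
    At s1: \neg \neg \Box \neg \neg p is false.
    At s3: \neg \neg \Box \neg \neg p is false.
    At s4: \neg \neg \Box \neg \neg p is false.
    At s5: \neg \neg \Box \neg \neg p is false.
  So \Diamond \neg \neg \Box \neg \neg p is false at s5.
Satisfying worlds: none.

0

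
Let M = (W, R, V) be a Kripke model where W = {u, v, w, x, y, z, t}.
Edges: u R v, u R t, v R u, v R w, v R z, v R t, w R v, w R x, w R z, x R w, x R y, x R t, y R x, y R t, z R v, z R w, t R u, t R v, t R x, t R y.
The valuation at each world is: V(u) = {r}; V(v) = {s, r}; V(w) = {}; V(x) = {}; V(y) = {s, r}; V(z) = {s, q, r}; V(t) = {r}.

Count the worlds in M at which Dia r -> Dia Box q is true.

Let φ = Dia r -> Dia Box q. Evaluate φ at each world:
  u (successors {v, t}): φ is false.
  v (successors {u, w, z, t}): φ is false.
  w (successors {v, x, z}): φ is false.
  x (successors {w, y, t}): φ is false.
  y (successors {x, t}): φ is false.
  z (successors {v, w}): φ is false.
  t (successors {u, v, x, y}): φ is false.
For instance, at v:
  At v: Dia r is true, Dia Box q is false, so Dia r -> Dia Box q is false.
    At v: Dia r requires r at some successor in {u, w, z, t}.
      r holds at u, so Dia r is true at v.
    At v: Dia Box q requires Box q at some successor in {u, w, z, t}.
      At u: Box q is false.
      At w: Box q is false.
      At z: Box q is false.
      At t: Box q is false.
    So Dia Box q is false at v.
Satisfying worlds: none.

0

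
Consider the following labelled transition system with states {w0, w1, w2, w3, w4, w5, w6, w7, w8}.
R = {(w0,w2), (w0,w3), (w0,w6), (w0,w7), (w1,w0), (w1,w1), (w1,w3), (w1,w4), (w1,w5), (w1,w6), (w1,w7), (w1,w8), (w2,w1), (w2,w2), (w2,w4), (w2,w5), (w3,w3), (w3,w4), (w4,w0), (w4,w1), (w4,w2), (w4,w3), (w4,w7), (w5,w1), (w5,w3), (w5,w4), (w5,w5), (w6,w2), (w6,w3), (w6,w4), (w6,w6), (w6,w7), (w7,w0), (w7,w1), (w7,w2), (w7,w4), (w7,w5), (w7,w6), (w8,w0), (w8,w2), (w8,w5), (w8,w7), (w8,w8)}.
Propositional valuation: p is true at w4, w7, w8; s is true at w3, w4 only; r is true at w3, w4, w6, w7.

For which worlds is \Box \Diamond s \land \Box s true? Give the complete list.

Recall that \Box ψ holds at a world iff ψ holds at every accessible world, and \Diamond ψ holds iff ψ holds at some accessible world.
Let φ = \Box \Diamond s \land \Box s. Evaluate φ at each world:
  w0 (successors {w2, w3, w6, w7}): φ is false.
  w1 (successors {w0, w1, w3, w4, w5, w6, w7, w8}): φ is false.
  w2 (successors {w1, w2, w4, w5}): φ is false.
  w3 (successors {w3, w4}): φ is true.
  w4 (successors {w0, w1, w2, w3, w7}): φ is false.
  w5 (successors {w1, w3, w4, w5}): φ is false.
  w6 (successors {w2, w3, w4, w6, w7}): φ is false.
  w7 (successors {w0, w1, w2, w4, w5, w6}): φ is false.
  w8 (successors {w0, w2, w5, w7, w8}): φ is false.
For instance, at w3:
  At w3: \Box \Diamond s is true, \Box s is true, so \Box \Diamond s \land \Box s is true.
    At w3: \Box \Diamond s requires \Diamond s at every successor {w3, w4}.
      At w3: \Diamond s is true.
      At w4: \Diamond s is true.
    So \Box \Diamond s is true at w3.
    At w3: \Box s requires s at every successor {w3, w4}.
      At w3: s is true.
      At w4: s is true.
    So \Box s is true at w3.
Satisfying worlds: {w3}

w3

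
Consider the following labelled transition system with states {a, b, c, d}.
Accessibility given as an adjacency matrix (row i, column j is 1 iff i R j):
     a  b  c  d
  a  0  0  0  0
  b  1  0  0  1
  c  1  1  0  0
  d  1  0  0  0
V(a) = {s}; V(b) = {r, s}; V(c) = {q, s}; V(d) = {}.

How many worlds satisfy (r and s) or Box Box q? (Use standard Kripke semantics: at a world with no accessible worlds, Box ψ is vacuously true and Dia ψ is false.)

Let φ = (r and s) or Box Box q. Evaluate φ at each world:
  a (successors ∅): φ is true.
  b (successors {a, d}): φ is true.
  c (successors {a, b}): φ is false.
  d (successors {a}): φ is true.
For instance, at d:
  At d: r and s is false, Box Box q is true, so (r and s) or Box Box q is true.
    At d: Box Box q requires Box q at every successor {a}.
      At a: Box q is true.
    So Box Box q is true at d.
Satisfying worlds: {a, b, d}

3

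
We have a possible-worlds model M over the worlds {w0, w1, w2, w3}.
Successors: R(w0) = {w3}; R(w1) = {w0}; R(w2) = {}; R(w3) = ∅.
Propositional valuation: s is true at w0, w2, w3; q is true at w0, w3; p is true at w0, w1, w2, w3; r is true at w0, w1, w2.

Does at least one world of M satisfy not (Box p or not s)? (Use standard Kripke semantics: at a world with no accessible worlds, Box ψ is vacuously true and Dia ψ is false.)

No

Let φ = not (Box p or not s). Evaluate φ at each world:
  w0 (successors {w3}): φ is false.
  w1 (successors {w0}): φ is false.
  w2 (successors ∅): φ is false.
  w3 (successors ∅): φ is false.
For instance, at w1:
  At w1: Box p or not s is true, so not (Box p or not s) is false.
    At w1: Box p is true, not s is true, so Box p or not s is true.
      At w1: Box p requires p at every successor {w0}.
        At w0: p is true.
      So Box p is true at w1.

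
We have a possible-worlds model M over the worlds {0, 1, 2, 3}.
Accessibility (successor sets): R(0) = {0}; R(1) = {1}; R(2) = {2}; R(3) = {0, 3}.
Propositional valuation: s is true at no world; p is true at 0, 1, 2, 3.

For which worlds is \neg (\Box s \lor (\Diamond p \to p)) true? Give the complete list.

Recall that \Box ψ holds at a world iff ψ holds at every accessible world, and \Diamond ψ holds iff ψ holds at some accessible world.
Let φ = \neg (\Box s \lor (\Diamond p \to p)). Evaluate φ at each world:
  0 (successors {0}): φ is false.
  1 (successors {1}): φ is false.
  2 (successors {2}): φ is false.
  3 (successors {0, 3}): φ is false.
For instance, at 0:
  At 0: \Box s \lor (\Diamond p \to p) is true, so \neg (\Box s \lor (\Diamond p \to p)) is false.
    At 0: \Box s is false, \Diamond p \to p is true, so \Box s \lor (\Diamond p \to p) is true.
      At 0: \Box s requires s at every successor {0}.
        s fails at 0, so \Box s is false at 0.
      At 0: \Diamond p is true, p is true, so \Diamond p \to p is true.
Satisfying worlds: none.

none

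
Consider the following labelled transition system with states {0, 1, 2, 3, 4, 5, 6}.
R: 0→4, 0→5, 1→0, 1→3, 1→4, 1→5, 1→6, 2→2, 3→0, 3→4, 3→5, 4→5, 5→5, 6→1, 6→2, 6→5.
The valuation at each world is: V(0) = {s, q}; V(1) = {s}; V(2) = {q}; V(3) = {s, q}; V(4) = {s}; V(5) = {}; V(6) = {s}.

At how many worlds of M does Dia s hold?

4

Let φ = Dia s. Evaluate φ at each world:
  0 (successors {4, 5}): φ is true.
  1 (successors {0, 3, 4, 5, 6}): φ is true.
  2 (successors {2}): φ is false.
  3 (successors {0, 4, 5}): φ is true.
  4 (successors {5}): φ is false.
  5 (successors {5}): φ is false.
  6 (successors {1, 2, 5}): φ is true.
For instance, at 5:
  At 5: Dia s requires s at some successor in {5}.
    At 5: s is false.
  So Dia s is false at 5.
Satisfying worlds: {0, 1, 3, 6}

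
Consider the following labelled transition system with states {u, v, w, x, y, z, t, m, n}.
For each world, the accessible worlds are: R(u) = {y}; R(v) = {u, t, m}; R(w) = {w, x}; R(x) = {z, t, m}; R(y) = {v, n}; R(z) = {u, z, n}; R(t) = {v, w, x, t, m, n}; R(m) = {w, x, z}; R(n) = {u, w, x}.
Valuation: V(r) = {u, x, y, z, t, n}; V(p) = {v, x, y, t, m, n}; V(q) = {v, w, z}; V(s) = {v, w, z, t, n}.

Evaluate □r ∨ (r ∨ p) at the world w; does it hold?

No

Recall that □ψ holds at a world iff ψ holds at every accessible world, and ◇ψ holds iff ψ holds at some accessible world.
At w: □r is false, r ∨ p is false, so □r ∨ (r ∨ p) is false.
  At w: □r requires r at every successor {w, x}.
    r fails at w, so □r is false at w.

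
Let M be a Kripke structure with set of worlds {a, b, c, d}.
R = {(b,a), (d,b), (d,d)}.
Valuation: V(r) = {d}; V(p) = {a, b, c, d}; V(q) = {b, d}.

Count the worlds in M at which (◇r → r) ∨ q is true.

4

Let φ = (◇r → r) ∨ q. Evaluate φ at each world:
  a (successors ∅): φ is true.
  b (successors {a}): φ is true.
  c (successors ∅): φ is true.
  d (successors {b, d}): φ is true.
For instance, at d:
  At d: ◇r → r is true, q is true, so (◇r → r) ∨ q is true.
    At d: ◇r is true, r is true, so ◇r → r is true.
      At d: ◇r requires r at some successor in {b, d}.
        r holds at d, so ◇r is true at d.
Satisfying worlds: {a, b, c, d}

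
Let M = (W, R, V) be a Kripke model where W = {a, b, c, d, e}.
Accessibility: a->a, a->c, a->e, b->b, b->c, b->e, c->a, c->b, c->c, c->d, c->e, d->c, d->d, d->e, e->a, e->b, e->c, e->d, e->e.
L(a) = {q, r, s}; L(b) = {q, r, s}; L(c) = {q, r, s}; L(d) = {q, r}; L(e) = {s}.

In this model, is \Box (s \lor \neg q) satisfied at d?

No

Recall that \Box ψ holds at a world iff ψ holds at every accessible world, and \Diamond ψ holds iff ψ holds at some accessible world.
At d: \Box (s \lor \neg q) requires s \lor \neg q at every successor {c, d, e}.
  s \lor \neg q fails at d, so \Box (s \lor \neg q) is false at d.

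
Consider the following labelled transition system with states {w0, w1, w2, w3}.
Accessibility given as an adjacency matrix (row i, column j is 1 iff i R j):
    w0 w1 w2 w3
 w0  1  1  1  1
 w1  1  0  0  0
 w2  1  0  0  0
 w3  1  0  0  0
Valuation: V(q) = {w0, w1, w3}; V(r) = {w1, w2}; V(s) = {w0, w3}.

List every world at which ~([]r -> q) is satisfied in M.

Let φ = ~([]r -> q). Evaluate φ at each world:
  w0 (successors {w0, w1, w2, w3}): φ is false.
  w1 (successors {w0}): φ is false.
  w2 (successors {w0}): φ is false.
  w3 (successors {w0}): φ is false.
For instance, at w3:
  At w3: []r -> q is true, so ~([]r -> q) is false.
    At w3: []r is false, q is true, so []r -> q is true.
      At w3: []r requires r at every successor {w0}.
        r fails at w0, so []r is false at w3.
Satisfying worlds: none.

none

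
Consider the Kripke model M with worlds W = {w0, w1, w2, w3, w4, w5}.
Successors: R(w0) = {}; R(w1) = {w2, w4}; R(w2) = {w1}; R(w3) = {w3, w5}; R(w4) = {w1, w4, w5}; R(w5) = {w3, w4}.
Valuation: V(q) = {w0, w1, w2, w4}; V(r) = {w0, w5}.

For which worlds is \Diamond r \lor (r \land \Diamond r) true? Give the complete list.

Let φ = \Diamond r \lor (r \land \Diamond r). Evaluate φ at each world:
  w0 (successors ∅): φ is false.
  w1 (successors {w2, w4}): φ is false.
  w2 (successors {w1}): φ is false.
  w3 (successors {w3, w5}): φ is true.
  w4 (successors {w1, w4, w5}): φ is true.
  w5 (successors {w3, w4}): φ is false.
For instance, at w1:
  At w1: \Diamond r is false, r \land \Diamond r is false, so \Diamond r \lor (r \land \Diamond r) is false.
    At w1: \Diamond r requires r at some successor in {w2, w4}.
      At w2: r is false.
      At w4: r is false.
    So \Diamond r is false at w1.
    At w1: r is false, \Diamond r is false, so r \land \Diamond r is false.
      At w1: \Diamond r requires r at some successor in {w2, w4}.
        At w2: r is false.
        At w4: r is false.
      So \Diamond r is false at w1.
Satisfying worlds: {w3, w4}

w3, w4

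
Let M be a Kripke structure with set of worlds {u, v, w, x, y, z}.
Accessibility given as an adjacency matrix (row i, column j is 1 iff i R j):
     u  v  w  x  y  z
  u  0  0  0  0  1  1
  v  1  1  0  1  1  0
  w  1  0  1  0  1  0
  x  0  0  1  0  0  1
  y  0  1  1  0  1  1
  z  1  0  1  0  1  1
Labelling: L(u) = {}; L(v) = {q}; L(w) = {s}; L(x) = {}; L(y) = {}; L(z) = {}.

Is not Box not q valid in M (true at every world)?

No

Let φ = not Box not q. Evaluate φ at each world:
  u (successors {y, z}): φ is false.
  v (successors {u, v, x, y}): φ is true.
  w (successors {u, w, y}): φ is false.
  x (successors {w, z}): φ is false.
  y (successors {v, w, y, z}): φ is true.
  z (successors {u, w, y, z}): φ is false.
Detail at u (counterexample):
  At u: Box not q is true, so not Box not q is false.
    At u: Box not q requires not q at every successor {y, z}.
      At y: not q is true.
      At z: not q is true.
    So Box not q is true at u.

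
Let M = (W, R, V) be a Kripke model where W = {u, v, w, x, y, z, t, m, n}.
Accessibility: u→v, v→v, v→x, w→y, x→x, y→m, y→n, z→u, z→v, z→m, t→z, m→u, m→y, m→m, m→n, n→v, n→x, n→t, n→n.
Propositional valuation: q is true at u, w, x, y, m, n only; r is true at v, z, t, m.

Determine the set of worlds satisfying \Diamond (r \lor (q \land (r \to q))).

u, v, w, x, y, z, t, m, n

Recall that \Diamond ψ holds at a world iff ψ holds at some accessible world.
Let φ = \Diamond (r \lor (q \land (r \to q))). Evaluate φ at each world:
  u (successors {v}): φ is true.
  v (successors {v, x}): φ is true.
  w (successors {y}): φ is true.
  x (successors {x}): φ is true.
  y (successors {m, n}): φ is true.
  z (successors {u, v, m}): φ is true.
  t (successors {z}): φ is true.
  m (successors {u, y, m, n}): φ is true.
  n (successors {v, x, t, n}): φ is true.
For instance, at u:
  At u: \Diamond (r \lor (q \land (r \to q))) requires r \lor (q \land (r \to q)) at some successor in {v}.
    r \lor (q \land (r \to q)) holds at v, so \Diamond (r \lor (q \land (r \to q))) is true at u.
Satisfying worlds: {u, v, w, x, y, z, t, m, n}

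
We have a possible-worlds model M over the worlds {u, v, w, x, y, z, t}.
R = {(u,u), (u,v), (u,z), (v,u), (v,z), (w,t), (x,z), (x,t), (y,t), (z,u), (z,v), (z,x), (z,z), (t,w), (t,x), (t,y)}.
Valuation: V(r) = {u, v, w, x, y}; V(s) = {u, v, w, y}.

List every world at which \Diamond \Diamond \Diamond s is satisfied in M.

u, v, x, z, t

Recall that \Diamond ψ holds at a world iff ψ holds at some accessible world.
Let φ = \Diamond \Diamond \Diamond s. Evaluate φ at each world:
  u (successors {u, v, z}): φ is true.
  v (successors {u, z}): φ is true.
  w (successors {t}): φ is false.
  x (successors {z, t}): φ is true.
  y (successors {t}): φ is false.
  z (successors {u, v, x, z}): φ is true.
  t (successors {w, x, y}): φ is true.
For instance, at t:
  At t: \Diamond \Diamond \Diamond s requires \Diamond \Diamond s at some successor in {w, x, y}.
    \Diamond \Diamond s holds at w, so \Diamond \Diamond \Diamond s is true at t.
      At w: \Diamond \Diamond s requires \Diamond s at some successor in {t}.
        \Diamond s holds at t, so \Diamond \Diamond s is true at w.
Satisfying worlds: {u, v, x, z, t}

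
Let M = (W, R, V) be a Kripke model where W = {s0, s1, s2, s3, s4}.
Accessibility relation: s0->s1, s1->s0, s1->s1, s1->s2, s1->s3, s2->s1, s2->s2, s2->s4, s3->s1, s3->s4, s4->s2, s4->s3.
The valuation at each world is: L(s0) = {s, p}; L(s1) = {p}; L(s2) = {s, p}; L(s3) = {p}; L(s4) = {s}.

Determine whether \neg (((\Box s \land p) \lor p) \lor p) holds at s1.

No

Recall that \Box ψ holds at a world iff ψ holds at every accessible world, and \Diamond ψ holds iff ψ holds at some accessible world.
At s1: ((\Box s \land p) \lor p) \lor p is true, so \neg (((\Box s \land p) \lor p) \lor p) is false.
  At s1: (\Box s \land p) \lor p is true, p is true, so ((\Box s \land p) \lor p) \lor p is true.
    At s1: \Box s \land p is false, p is true, so (\Box s \land p) \lor p is true.
      At s1: \Box s is false, p is true, so \Box s \land p is false.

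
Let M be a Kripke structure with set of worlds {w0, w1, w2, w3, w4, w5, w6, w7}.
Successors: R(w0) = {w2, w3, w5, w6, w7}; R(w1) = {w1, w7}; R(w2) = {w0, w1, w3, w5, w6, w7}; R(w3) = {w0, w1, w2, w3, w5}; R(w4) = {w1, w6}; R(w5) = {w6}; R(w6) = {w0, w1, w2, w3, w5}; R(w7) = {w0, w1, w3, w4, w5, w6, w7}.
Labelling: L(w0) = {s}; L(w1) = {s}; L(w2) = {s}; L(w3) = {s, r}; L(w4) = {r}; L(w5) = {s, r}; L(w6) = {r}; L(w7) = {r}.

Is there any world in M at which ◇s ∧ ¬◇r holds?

Let φ = ◇s ∧ ¬◇r. Evaluate φ at each world:
  w0 (successors {w2, w3, w5, w6, w7}): φ is false.
  w1 (successors {w1, w7}): φ is false.
  w2 (successors {w0, w1, w3, w5, w6, w7}): φ is false.
  w3 (successors {w0, w1, w2, w3, w5}): φ is false.
  w4 (successors {w1, w6}): φ is false.
  w5 (successors {w6}): φ is false.
  w6 (successors {w0, w1, w2, w3, w5}): φ is false.
  w7 (successors {w0, w1, w3, w4, w5, w6, w7}): φ is false.
For instance, at w0:
  At w0: ◇s is true, ¬◇r is false, so ◇s ∧ ¬◇r is false.
    At w0: ◇s requires s at some successor in {w2, w3, w5, w6, w7}.
      s holds at w2, so ◇s is true at w0.
    At w0: ◇r is true, so ¬◇r is false.
      At w0: ◇r requires r at some successor in {w2, w3, w5, w6, w7}.
        r holds at w3, so ◇r is true at w0.

No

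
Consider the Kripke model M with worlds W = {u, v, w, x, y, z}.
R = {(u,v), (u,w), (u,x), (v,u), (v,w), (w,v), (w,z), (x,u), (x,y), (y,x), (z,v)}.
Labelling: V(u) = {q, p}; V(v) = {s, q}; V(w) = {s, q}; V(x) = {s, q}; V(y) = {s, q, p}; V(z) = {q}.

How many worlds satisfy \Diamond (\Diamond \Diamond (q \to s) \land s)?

6

Let φ = \Diamond (\Diamond \Diamond (q \to s) \land s). Evaluate φ at each world:
  u (successors {v, w, x}): φ is true.
  v (successors {u, w}): φ is true.
  w (successors {v, z}): φ is true.
  x (successors {u, y}): φ is true.
  y (successors {x}): φ is true.
  z (successors {v}): φ is true.
For instance, at z:
  At z: \Diamond (\Diamond \Diamond (q \to s) \land s) requires \Diamond \Diamond (q \to s) \land s at some successor in {v}.
    \Diamond \Diamond (q \to s) \land s holds at v, so \Diamond (\Diamond \Diamond (q \to s) \land s) is true at z.
      At v: \Diamond \Diamond (q \to s) is true, s is true, so \Diamond \Diamond (q \to s) \land s is true.
Satisfying worlds: {u, v, w, x, y, z}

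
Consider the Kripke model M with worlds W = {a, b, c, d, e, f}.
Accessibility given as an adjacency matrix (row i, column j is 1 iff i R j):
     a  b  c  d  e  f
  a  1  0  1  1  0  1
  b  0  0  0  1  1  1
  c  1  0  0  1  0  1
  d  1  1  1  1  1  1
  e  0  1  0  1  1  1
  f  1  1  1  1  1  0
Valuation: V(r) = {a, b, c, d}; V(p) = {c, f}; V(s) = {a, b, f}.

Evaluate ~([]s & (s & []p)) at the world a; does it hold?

At a: []s & (s & []p) is false, so ~([]s & (s & []p)) is true.
  At a: []s is false, s & []p is false, so []s & (s & []p) is false.
    At a: []s requires s at every successor {a, c, d, f}.
      s fails at c, so []s is false at a.
    At a: s is true, []p is false, so s & []p is false.
      At a: []p requires p at every successor {a, c, d, f}.
        p fails at a, so []p is false at a.

Yes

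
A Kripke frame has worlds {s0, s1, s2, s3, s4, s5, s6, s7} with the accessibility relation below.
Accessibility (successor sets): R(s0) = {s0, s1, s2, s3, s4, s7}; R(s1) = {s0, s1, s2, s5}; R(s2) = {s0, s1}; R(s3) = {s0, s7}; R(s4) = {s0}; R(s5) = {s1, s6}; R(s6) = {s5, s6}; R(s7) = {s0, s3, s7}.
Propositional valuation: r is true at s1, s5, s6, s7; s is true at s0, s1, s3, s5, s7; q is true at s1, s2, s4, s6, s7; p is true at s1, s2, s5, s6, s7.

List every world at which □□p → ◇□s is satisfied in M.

Let φ = □□p → ◇□s. Evaluate φ at each world:
  s0 (successors {s0, s1, s2, s3, s4, s7}): φ is true.
  s1 (successors {s0, s1, s2, s5}): φ is true.
  s2 (successors {s0, s1}): φ is true.
  s3 (successors {s0, s7}): φ is true.
  s4 (successors {s0}): φ is true.
  s5 (successors {s1, s6}): φ is true.
  s6 (successors {s5, s6}): φ is false.
  s7 (successors {s0, s3, s7}): φ is true.
For instance, at s5:
  At s5: □□p is false, ◇□s is false, so □□p → ◇□s is true.
    At s5: □□p requires □p at every successor {s1, s6}.
      □p fails at s1, so □□p is false at s5.
    At s5: ◇□s requires □s at some successor in {s1, s6}.
      At s1: □s is false.
      At s6: □s is false.
    So ◇□s is false at s5.
Satisfying worlds: {s0, s1, s2, s3, s4, s5, s7}

s0, s1, s2, s3, s4, s5, s7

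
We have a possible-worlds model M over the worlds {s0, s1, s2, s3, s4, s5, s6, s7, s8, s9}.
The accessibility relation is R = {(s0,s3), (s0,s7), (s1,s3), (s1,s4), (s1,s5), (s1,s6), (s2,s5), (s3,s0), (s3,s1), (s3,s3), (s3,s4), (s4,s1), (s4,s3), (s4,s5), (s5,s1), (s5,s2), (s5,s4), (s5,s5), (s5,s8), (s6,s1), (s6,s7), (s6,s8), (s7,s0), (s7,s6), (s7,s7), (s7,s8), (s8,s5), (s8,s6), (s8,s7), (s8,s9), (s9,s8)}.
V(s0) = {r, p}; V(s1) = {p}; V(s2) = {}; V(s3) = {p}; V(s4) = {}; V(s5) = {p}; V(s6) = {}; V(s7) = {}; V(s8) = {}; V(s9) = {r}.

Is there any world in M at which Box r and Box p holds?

Let φ = Box r and Box p. Evaluate φ at each world:
  s0 (successors {s3, s7}): φ is false.
  s1 (successors {s3, s4, s5, s6}): φ is false.
  s2 (successors {s5}): φ is false.
  s3 (successors {s0, s1, s3, s4}): φ is false.
  s4 (successors {s1, s3, s5}): φ is false.
  s5 (successors {s1, s2, s4, s5, s8}): φ is false.
  s6 (successors {s1, s7, s8}): φ is false.
  s7 (successors {s0, s6, s7, s8}): φ is false.
  s8 (successors {s5, s6, s7, s9}): φ is false.
  s9 (successors {s8}): φ is false.
For instance, at s1:
  At s1: Box r is false, Box p is false, so Box r and Box p is false.
    At s1: Box r requires r at every successor {s3, s4, s5, s6}.
      r fails at s3, so Box r is false at s1.
    At s1: Box p requires p at every successor {s3, s4, s5, s6}.
      p fails at s4, so Box p is false at s1.

No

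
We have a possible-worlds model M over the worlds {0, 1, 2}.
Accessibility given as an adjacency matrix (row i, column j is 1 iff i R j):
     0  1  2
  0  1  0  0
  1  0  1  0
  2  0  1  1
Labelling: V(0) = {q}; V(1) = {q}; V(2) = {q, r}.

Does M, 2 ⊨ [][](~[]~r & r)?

At 2: [][](~[]~r & r) requires [](~[]~r & r) at every successor {1, 2}.
  [](~[]~r & r) fails at 1, so [][](~[]~r & r) is false at 2.
    At 1: [](~[]~r & r) requires ~[]~r & r at every successor {1}.
      ~[]~r & r fails at 1, so [](~[]~r & r) is false at 1.

No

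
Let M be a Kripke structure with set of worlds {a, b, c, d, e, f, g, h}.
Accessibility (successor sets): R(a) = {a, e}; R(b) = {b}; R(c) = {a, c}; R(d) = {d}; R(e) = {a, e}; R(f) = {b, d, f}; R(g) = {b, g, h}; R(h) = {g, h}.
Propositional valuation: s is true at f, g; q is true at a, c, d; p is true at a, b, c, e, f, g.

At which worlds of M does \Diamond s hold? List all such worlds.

Recall that \Diamond ψ holds at a world iff ψ holds at some accessible world.
Let φ = \Diamond s. Evaluate φ at each world:
  a (successors {a, e}): φ is false.
  b (successors {b}): φ is false.
  c (successors {a, c}): φ is false.
  d (successors {d}): φ is false.
  e (successors {a, e}): φ is false.
  f (successors {b, d, f}): φ is true.
  g (successors {b, g, h}): φ is true.
  h (successors {g, h}): φ is true.
For instance, at f:
  At f: \Diamond s requires s at some successor in {b, d, f}.
    s holds at f, so \Diamond s is true at f.
Satisfying worlds: {f, g, h}

f, g, h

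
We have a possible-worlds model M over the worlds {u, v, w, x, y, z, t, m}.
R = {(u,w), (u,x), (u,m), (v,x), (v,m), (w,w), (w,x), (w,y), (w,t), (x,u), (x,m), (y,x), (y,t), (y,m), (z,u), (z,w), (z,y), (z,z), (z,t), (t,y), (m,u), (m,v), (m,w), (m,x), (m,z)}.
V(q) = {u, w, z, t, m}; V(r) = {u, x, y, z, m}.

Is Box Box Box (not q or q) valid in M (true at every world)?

Yes

Let φ = Box Box Box (not q or q). Evaluate φ at each world:
  u (successors {w, x, m}): φ is true.
  v (successors {x, m}): φ is true.
  w (successors {w, x, y, t}): φ is true.
  x (successors {u, m}): φ is true.
  y (successors {x, t, m}): φ is true.
  z (successors {u, w, y, z, t}): φ is true.
  t (successors {y}): φ is true.
  m (successors {u, v, w, x, z}): φ is true.
For instance, at x:
  At x: Box Box Box (not q or q) requires Box Box (not q or q) at every successor {u, m}.
      At u: Box Box (not q or q) requires Box (not q or q) at every successor {w, x, m}.
        At w: Box (not q or q) is true.
        At x: Box (not q or q) is true.
        At m: Box (not q or q) is true.
      So Box Box (not q or q) is true at u.
      At m: Box Box (not q or q) requires Box (not q or q) at every successor {u, v, w, x, z}.
        At u: Box (not q or q) is true.
        At v: Box (not q or q) is true.
        At w: Box (not q or q) is true.
        At x: Box (not q or q) is true.
        At z: Box (not q or q) is true.
      So Box Box (not q or q) is true at m.
  So Box Box Box (not q or q) is true at x.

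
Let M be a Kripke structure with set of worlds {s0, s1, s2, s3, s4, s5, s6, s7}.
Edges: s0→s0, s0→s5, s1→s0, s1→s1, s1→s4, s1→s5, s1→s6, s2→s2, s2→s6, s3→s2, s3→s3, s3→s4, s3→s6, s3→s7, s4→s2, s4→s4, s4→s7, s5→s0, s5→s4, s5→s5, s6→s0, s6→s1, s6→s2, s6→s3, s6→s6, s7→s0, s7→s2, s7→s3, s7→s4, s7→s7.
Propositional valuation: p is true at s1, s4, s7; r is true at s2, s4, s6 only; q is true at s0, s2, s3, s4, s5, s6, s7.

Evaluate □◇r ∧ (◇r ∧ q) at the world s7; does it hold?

No

At s7: □◇r is false, ◇r ∧ q is true, so □◇r ∧ (◇r ∧ q) is false.
  At s7: □◇r requires ◇r at every successor {s0, s2, s3, s4, s7}.
    ◇r fails at s0, so □◇r is false at s7.
      At s0: ◇r requires r at some successor in {s0, s5}.
        At s0: r is false.
        At s5: r is false.
      So ◇r is false at s0.
  At s7: ◇r is true, q is true, so ◇r ∧ q is true.
    At s7: ◇r requires r at some successor in {s0, s2, s3, s4, s7}.
      r holds at s2, so ◇r is true at s7.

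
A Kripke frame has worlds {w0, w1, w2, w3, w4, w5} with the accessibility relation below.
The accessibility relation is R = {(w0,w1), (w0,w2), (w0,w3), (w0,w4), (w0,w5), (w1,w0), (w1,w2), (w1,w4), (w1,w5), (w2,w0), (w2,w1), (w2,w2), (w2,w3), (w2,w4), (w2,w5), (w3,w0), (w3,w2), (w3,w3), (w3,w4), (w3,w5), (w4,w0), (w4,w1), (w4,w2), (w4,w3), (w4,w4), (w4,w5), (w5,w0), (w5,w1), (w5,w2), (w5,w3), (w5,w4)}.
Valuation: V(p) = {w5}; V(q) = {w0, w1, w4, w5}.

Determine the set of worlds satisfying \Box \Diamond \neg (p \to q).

Let φ = \Box \Diamond \neg (p \to q). Evaluate φ at each world:
  w0 (successors {w1, w2, w3, w4, w5}): φ is false.
  w1 (successors {w0, w2, w4, w5}): φ is false.
  w2 (successors {w0, w1, w2, w3, w4, w5}): φ is false.
  w3 (successors {w0, w2, w3, w4, w5}): φ is false.
  w4 (successors {w0, w1, w2, w3, w4, w5}): φ is false.
  w5 (successors {w0, w1, w2, w3, w4}): φ is false.
For instance, at w1:
  At w1: \Box \Diamond \neg (p \to q) requires \Diamond \neg (p \to q) at every successor {w0, w2, w4, w5}.
    \Diamond \neg (p \to q) fails at w0, so \Box \Diamond \neg (p \to q) is false at w1.
      At w0: \Diamond \neg (p \to q) requires \neg (p \to q) at some successor in {w1, w2, w3, w4, w5}.
        At w1: \neg (p \to q) is false.
        At w2: \neg (p \to q) is false.
        At w3: \neg (p \to q) is false.
        At w4: \neg (p \to q) is false.
        At w5: \neg (p \to q) is false.
      So \Diamond \neg (p \to q) is false at w0.
Satisfying worlds: none.

none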